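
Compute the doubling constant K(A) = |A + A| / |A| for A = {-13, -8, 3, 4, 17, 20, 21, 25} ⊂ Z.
K = |A + A| / |A| = 31/8

Enumerate A + A = {a + b : a, b ∈ A}. With |A| = 8, there are |A|^2 = 64 ordered sum pairs; collecting distinct values, A + A = {-26, -21, -16, -10, -9, -5, -4, 4, 6, 7, 8, 9, 12, 13, 17, 20, 21, 23, 24, 25, 28, 29, 34, 37, 38, 40, 41, 42, 45, 46, 50}, so |A + A| = 31. Thus K = 31/8. For comparison, the minimum possible |A + A| over all 8-element sets is 2·8 − 1 = 15 (so min K = 15/8), attained only by arithmetic progressions.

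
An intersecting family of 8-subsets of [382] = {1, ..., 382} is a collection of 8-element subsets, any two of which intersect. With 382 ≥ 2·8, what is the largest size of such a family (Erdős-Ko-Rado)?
max |F| = C(381, 7) = 218760802825500

Erdős-Ko-Rado (1961): when n ≥ 2k, max |F| = C(n−1, k−1). The bound is attained by the star {A : i ∈ A} for any fixed i ∈ [n]. Here C(382−1, 8−1) = C(381, 7) = 218760802825500.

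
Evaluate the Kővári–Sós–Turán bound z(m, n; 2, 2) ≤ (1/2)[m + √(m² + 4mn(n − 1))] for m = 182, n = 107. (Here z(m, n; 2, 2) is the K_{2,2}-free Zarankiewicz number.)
z(182, 107; 2, 2) ≤ (1/2)[182 + √(182² + 4·182·107·106)] = (1/2)[182 + √8290100] = 1530.6267

Kővári–Sós–Turán: let r_1, ..., r_182 be the row sums and z = Σ r_i the total number of 1s. Each pair of columns can share at most one row with both entries 1 (else a 2×2 all-ones block appears), so Σ_i C(r_i, 2) ≤ C(107, 2) = 5671. By convexity Σ_i C(r_i, 2) ≥ 182·C(z/182, 2) = z(z − 182)/(2·182), giving z² − 182z − 182·107·106 ≤ 0 and hence z ≤ (1/2)[182 + √(33124 + 4·2064244)] = (1/2)[182 + √8290100] ≈ (1/2)(182 + 2879.2534) = 1530.6267.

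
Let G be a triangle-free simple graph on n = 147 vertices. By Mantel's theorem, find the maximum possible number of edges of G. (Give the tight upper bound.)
ex(147, K_3) = ⌊147^2/4⌋ = 5402

Mantel (1907): a triangle-free graph on n vertices has at most ⌊n^2/4⌋ edges, with equality for the complete bipartite graph K_{⌊n/2⌋, ⌈n/2⌉}. For n = 147: ⌊147^2/4⌋ = ⌊21609/4⌋ = 5402. The extremal graph is K_{73, 74}, which has 73·74 = 5402 edges.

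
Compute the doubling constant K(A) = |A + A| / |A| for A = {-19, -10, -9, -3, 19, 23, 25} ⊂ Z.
K = |A + A| / |A| = 27/7

Enumerate A + A = {a + b : a, b ∈ A}. With |A| = 7, there are |A|^2 = 49 ordered sum pairs; collecting distinct values, A + A = {-38, -29, -28, -22, -20, -19, -18, -13, -12, -6, 0, 4, 6, 9, 10, 13, 14, 15, 16, 20, 22, 38, 42, 44, 46, 48, 50}, so |A + A| = 27. Thus K = 27/7. For comparison, the minimum possible |A + A| over all 7-element sets is 2·7 − 1 = 13 (so min K = 13/7), attained only by arithmetic progressions.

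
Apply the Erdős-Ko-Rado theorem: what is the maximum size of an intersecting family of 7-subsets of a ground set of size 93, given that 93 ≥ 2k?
max |F| = C(92, 6) = 713068356

The Erdős-Ko-Rado theorem states: for n ≥ 2k, an intersecting family of k-subsets of an n-element set has size at most C(n − 1, k − 1), with equality for 'star' families {A ⊆ [n] : |A| = k, i ∈ A} (fix an element i). For n = 93, k = 7: C(92, 6) = 713068356.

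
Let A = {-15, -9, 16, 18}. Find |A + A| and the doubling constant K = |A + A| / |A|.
K = |A + A| / |A| = 10/4 = 5/2

Enumerate A + A = {a + b : a, b ∈ A}. With |A| = 4, there are |A|^2 = 16 ordered sum pairs; collecting distinct values, A + A = {-30, -24, -18, 1, 3, 7, 9, 32, 34, 36}, so |A + A| = 10. Thus K = 10/4 = 5/2. For comparison, the minimum possible |A + A| over all 4-element sets is 2·4 − 1 = 7 (so min K = 7/4), attained only by arithmetic progressions.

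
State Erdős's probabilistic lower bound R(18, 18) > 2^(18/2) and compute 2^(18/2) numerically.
2^(18/2) = 512; so R(18, 18) > 512

Colour each edge of K_n uniformly at random with red/blue. The expected number of monochromatic K_18 is C(n, 18) · 2 · 2^(−C(18,2)). If C(n, 18) · 2^(1 − C(18,2)) < 1, then with positive probability no monochromatic K_18 exists, so R(18, 18) > n. The standard estimate C(n, 18) ≤ n^18/18! shows this inequality holds whenever n ≤ 2^(18/2) (since 18! · 2^(C(18,2) − 1) > 2^(18^2/2) ≥ n^18). Hence R(18, 18) > 2^(18/2) = 512.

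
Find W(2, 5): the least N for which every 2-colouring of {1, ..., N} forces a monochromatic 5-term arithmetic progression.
W(2, 5) = 178

This is a classical value, W(2, 5) = 178, established by combining an explicit 2-colouring of {1, ..., 177} with no monochromatic 5-AP (giving the lower bound W(2, 5) > 177) and a finite case analysis / exhaustive computer search showing every 2-colouring of {1, ..., 178} has such an AP.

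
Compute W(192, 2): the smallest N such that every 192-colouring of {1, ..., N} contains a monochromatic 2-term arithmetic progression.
W(192, 2) = 192 + 1 = 193

A 2-term AP is any pair of integers, so a monochromatic 2-AP exists iff some colour is used at least twice. With 192 colours, the colouring i ↦ i on {1, ..., 192} uses each colour once, avoiding any monochromatic pair, so W(192, 2) > 192. For {1, ..., 193}, pigeonhole forces two integers of the same colour, which form a monochromatic 2-AP. Hence W(192, 2) = 193.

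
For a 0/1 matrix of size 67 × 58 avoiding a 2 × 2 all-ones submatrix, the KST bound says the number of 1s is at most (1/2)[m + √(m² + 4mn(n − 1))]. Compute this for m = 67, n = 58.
z(67, 58; 2, 2) ≤ (1/2)[67 + √(67² + 4·67·58·57)] = (1/2)[67 + √890497] = 505.3307

Kővári–Sós–Turán: let r_1, ..., r_67 be the row sums and z = Σ r_i the total number of 1s. Each pair of columns can share at most one row with both entries 1 (else a 2×2 all-ones block appears), so Σ_i C(r_i, 2) ≤ C(58, 2) = 1653. By convexity Σ_i C(r_i, 2) ≥ 67·C(z/67, 2) = z(z − 67)/(2·67), giving z² − 67z − 67·58·57 ≤ 0 and hence z ≤ (1/2)[67 + √(4489 + 4·221502)] = (1/2)[67 + √890497] ≈ (1/2)(67 + 943.6615) = 505.3307.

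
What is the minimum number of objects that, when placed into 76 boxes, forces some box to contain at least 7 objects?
n = (7 − 1)·76 + 1 = 457

By the generalised pigeonhole principle, to guarantee some box contains ≥ r objects we need more than (r − 1) · k objects total. Threshold: n = (r − 1) · k + 1. With r = 7 and k = 76: n = 6 · 76 + 1 = 456 + 1 = 457. For n = 456 = 6 · 76, we can put exactly 6 objects in every box, avoiding 7 in any single one — so 457 is tight.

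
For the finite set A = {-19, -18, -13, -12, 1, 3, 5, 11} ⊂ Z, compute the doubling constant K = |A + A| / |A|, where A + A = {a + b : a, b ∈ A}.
K = |A + A| / |A| = 32/8 = 4

Enumerate A + A = {a + b : a, b ∈ A}. With |A| = 8, there are |A|^2 = 64 ordered sum pairs; collecting distinct values, A + A = {-38, -37, -36, -32, -31, -30, -26, -25, -24, -18, -17, -16, -15, -14, -13, -12, -11, -10, -9, -8, -7, -2, -1, 2, 4, 6, 8, 10, 12, 14, 16, 22}, so |A + A| = 32. Thus K = 32/8 = 4. For comparison, the minimum possible |A + A| over all 8-element sets is 2·8 − 1 = 15 (so min K = 15/8), attained only by arithmetic progressions.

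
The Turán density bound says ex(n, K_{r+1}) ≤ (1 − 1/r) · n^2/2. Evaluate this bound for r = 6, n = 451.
Turán density bound = (5/6) · 451^2/2 = 1017005/12 ≈ 84750.4167

Turán's theorem: ex(n, K_{r+1}) is achieved by the complete r-partite Turán graph T(n, r) with parts as balanced as possible, and is at most (1 − 1/r) · n^2/2. For r = 6, n = 451: the density bound is (5/6) · 203401/2 = 1017005/12 ≈ 84750.4167. The integer-valued extremum is e(T(451, 6)) = 84750, which is strictly less than the density bound 1017005/12 since 6 ∤ 451 (the parts of T(451, 6) cannot all be equal).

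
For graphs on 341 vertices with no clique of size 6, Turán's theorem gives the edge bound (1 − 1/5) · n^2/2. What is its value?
Turán density bound = (4/5) · 341^2/2 = 232562/5 ≈ 46512.4

Turán's theorem: ex(n, K_{r+1}) is achieved by the complete r-partite Turán graph T(n, r) with parts as balanced as possible, and is at most (1 − 1/r) · n^2/2. For r = 5, n = 341: the density bound is (4/5) · 116281/2 = 232562/5 ≈ 46512.4. The integer-valued extremum is e(T(341, 5)) = 46512, which is strictly less than the density bound 232562/5 since 5 ∤ 341 (the parts of T(341, 5) cannot all be equal).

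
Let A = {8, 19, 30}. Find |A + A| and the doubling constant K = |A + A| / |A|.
K = |A + A| / |A| = 5/3

Enumerate A + A = {a + b : a, b ∈ A}. With |A| = 3, there are |A|^2 = 9 ordered sum pairs; collecting distinct values, A + A = {16, 27, 38, 49, 60}, so |A + A| = 5. Thus K = 5/3. Here |A + A| = 2|A| − 1 = 5, the minimum possible — so K = 5/3 is minimal, which holds iff A is an arithmetic progression.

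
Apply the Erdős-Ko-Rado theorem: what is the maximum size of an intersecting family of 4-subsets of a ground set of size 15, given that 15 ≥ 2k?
max |F| = C(14, 3) = 364

Erdős-Ko-Rado (1961): when n ≥ 2k, max |F| = C(n−1, k−1). The bound is attained by the star {A : i ∈ A} for any fixed i ∈ [n]. Here C(15−1, 4−1) = C(14, 3) = 364.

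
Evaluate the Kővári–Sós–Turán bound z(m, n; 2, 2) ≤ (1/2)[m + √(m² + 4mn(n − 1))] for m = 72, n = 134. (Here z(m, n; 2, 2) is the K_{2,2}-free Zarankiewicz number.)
z(72, 134; 2, 2) ≤ (1/2)[72 + √(72² + 4·72·134·133)] = (1/2)[72 + √5137920] = 1169.349

Kővári–Sós–Turán: let r_1, ..., r_72 be the row sums and z = Σ r_i the total number of 1s. Each pair of columns can share at most one row with both entries 1 (else a 2×2 all-ones block appears), so Σ_i C(r_i, 2) ≤ C(134, 2) = 8911. By convexity Σ_i C(r_i, 2) ≥ 72·C(z/72, 2) = z(z − 72)/(2·72), giving z² − 72z − 72·134·133 ≤ 0 and hence z ≤ (1/2)[72 + √(5184 + 4·1283184)] = (1/2)[72 + √5137920] ≈ (1/2)(72 + 2266.698) = 1169.349.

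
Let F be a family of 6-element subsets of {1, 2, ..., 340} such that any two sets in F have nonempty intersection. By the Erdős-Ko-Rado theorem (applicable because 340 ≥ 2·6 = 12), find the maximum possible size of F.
max |F| = C(339, 5) = 36220057692

The Erdős-Ko-Rado theorem states: for n ≥ 2k, an intersecting family of k-subsets of an n-element set has size at most C(n − 1, k − 1), with equality for 'star' families {A ⊆ [n] : |A| = k, i ∈ A} (fix an element i). For n = 340, k = 6: C(339, 5) = 36220057692.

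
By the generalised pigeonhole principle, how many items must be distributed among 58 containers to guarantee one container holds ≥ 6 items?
n = (6 − 1)·58 + 1 = 291

By the generalised pigeonhole principle, to guarantee some box contains ≥ r objects we need more than (r − 1) · k objects total. Threshold: n = (r − 1) · k + 1. With r = 6 and k = 58: n = 5 · 58 + 1 = 290 + 1 = 291. For n = 290 = 5 · 58, we can put exactly 5 objects in every box, avoiding 6 in any single one — so 291 is tight.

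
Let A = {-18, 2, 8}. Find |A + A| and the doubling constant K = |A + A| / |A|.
K = |A + A| / |A| = 6/3 = 2

Enumerate A + A = {a + b : a, b ∈ A}. With |A| = 3, there are |A|^2 = 9 ordered sum pairs; collecting distinct values, A + A = {-36, -16, -10, 4, 10, 16}, so |A + A| = 6. Thus K = 6/3 = 2. For comparison, the minimum possible |A + A| over all 3-element sets is 2·3 − 1 = 5 (so min K = 5/3), attained only by arithmetic progressions.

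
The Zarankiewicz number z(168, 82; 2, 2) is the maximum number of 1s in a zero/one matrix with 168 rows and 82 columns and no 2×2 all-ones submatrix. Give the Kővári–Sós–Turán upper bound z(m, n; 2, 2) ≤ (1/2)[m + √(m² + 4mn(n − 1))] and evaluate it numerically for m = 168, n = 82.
z(168, 82; 2, 2) ≤ (1/2)[168 + √(168² + 4·168·82·81)] = (1/2)[168 + √4491648] = 1143.6754

Kővári–Sós–Turán: let r_1, ..., r_168 be the row sums and z = Σ r_i the total number of 1s. Each pair of columns can share at most one row with both entries 1 (else a 2×2 all-ones block appears), so Σ_i C(r_i, 2) ≤ C(82, 2) = 3321. By convexity Σ_i C(r_i, 2) ≥ 168·C(z/168, 2) = z(z − 168)/(2·168), giving z² − 168z − 168·82·81 ≤ 0 and hence z ≤ (1/2)[168 + √(28224 + 4·1115856)] = (1/2)[168 + √4491648] ≈ (1/2)(168 + 2119.3508) = 1143.6754.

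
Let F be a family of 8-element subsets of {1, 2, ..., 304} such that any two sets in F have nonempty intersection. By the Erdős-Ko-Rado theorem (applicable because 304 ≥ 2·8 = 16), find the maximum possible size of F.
max |F| = C(303, 7) = 43386107405355

The Erdős-Ko-Rado theorem states: for n ≥ 2k, an intersecting family of k-subsets of an n-element set has size at most C(n − 1, k − 1), with equality for 'star' families {A ⊆ [n] : |A| = k, i ∈ A} (fix an element i). For n = 304, k = 8: C(303, 7) = 43386107405355.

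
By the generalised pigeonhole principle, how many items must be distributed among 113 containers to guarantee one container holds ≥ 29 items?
n = (29 − 1)·113 + 1 = 3165

By the generalised pigeonhole principle, to guarantee some box contains ≥ r objects we need more than (r − 1) · k objects total. Threshold: n = (r − 1) · k + 1. With r = 29 and k = 113: n = 28 · 113 + 1 = 3164 + 1 = 3165. For n = 3164 = 28 · 113, we can put exactly 28 objects in every box, avoiding 29 in any single one — so 3165 is tight.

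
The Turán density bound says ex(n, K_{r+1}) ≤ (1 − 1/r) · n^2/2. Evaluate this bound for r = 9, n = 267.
Turán density bound = (8/9) · 267^2/2 = 31684

Turán's theorem: ex(n, K_{r+1}) is achieved by the complete r-partite Turán graph T(n, r) with parts as balanced as possible, and is at most (1 − 1/r) · n^2/2. For r = 9, n = 267: the density bound is (8/9) · 71289/2 = 31684. The integer-valued extremum is e(T(267, 9)) = 31683, which is strictly less than the density bound 31684 since 9 ∤ 267 (the parts of T(267, 9) cannot all be equal).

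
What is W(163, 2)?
W(163, 2) = 163 + 1 = 164

A 2-term AP is any pair of integers, so a monochromatic 2-AP exists iff some colour is used at least twice. With 163 colours, the colouring i ↦ i on {1, ..., 163} uses each colour once, avoiding any monochromatic pair, so W(163, 2) > 163. For {1, ..., 164}, pigeonhole forces two integers of the same colour, which form a monochromatic 2-AP. Hence W(163, 2) = 164.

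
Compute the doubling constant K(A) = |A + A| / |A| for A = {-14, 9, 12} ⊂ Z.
K = |A + A| / |A| = 6/3 = 2

Enumerate A + A = {a + b : a, b ∈ A}. With |A| = 3, there are |A|^2 = 9 ordered sum pairs; collecting distinct values, A + A = {-28, -5, -2, 18, 21, 24}, so |A + A| = 6. Thus K = 6/3 = 2. For comparison, the minimum possible |A + A| over all 3-element sets is 2·3 − 1 = 5 (so min K = 5/3), attained only by arithmetic progressions.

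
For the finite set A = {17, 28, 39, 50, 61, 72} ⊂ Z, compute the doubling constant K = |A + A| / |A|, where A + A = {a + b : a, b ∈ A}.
K = |A + A| / |A| = 11/6

Enumerate A + A = {a + b : a, b ∈ A}. With |A| = 6, there are |A|^2 = 36 ordered sum pairs; collecting distinct values, A + A = {34, 45, 56, 67, 78, 89, 100, 111, 122, 133, 144}, so |A + A| = 11. Thus K = 11/6. Here |A + A| = 2|A| − 1 = 11, the minimum possible — so K = 11/6 is minimal, which holds iff A is an arithmetic progression.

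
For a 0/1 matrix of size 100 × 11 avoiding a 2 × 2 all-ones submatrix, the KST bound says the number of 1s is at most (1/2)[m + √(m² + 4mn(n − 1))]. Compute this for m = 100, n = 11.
z(100, 11; 2, 2) ≤ (1/2)[100 + √(100² + 4·100·11·10)] = (1/2)[100 + √54000] = 166.1895

Kővári–Sós–Turán: let r_1, ..., r_100 be the row sums and z = Σ r_i the total number of 1s. Each pair of columns can share at most one row with both entries 1 (else a 2×2 all-ones block appears), so Σ_i C(r_i, 2) ≤ C(11, 2) = 55. By convexity Σ_i C(r_i, 2) ≥ 100·C(z/100, 2) = z(z − 100)/(2·100), giving z² − 100z − 100·11·10 ≤ 0 and hence z ≤ (1/2)[100 + √(10000 + 4·11000)] = (1/2)[100 + √54000] ≈ (1/2)(100 + 232.379) = 166.1895.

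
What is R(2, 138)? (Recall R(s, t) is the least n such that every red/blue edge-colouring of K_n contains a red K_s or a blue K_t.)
R(2, 138) = 138

R(2, k) = k for all k ≥ 2: in a 2-colouring of K_k, either some edge is red (a red K_2) or all edges are blue (a blue K_k). And K_{137} coloured all-blue has no blue K_138, so R(2, 138) > 137. Hence R(2, 138) = 138.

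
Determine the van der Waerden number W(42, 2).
W(42, 2) = 42 + 1 = 43

A 2-term AP is any pair of integers, so a monochromatic 2-AP exists iff some colour is used at least twice. With 42 colours, the colouring i ↦ i on {1, ..., 42} uses each colour once, avoiding any monochromatic pair, so W(42, 2) > 42. For {1, ..., 43}, pigeonhole forces two integers of the same colour, which form a monochromatic 2-AP. Hence W(42, 2) = 43.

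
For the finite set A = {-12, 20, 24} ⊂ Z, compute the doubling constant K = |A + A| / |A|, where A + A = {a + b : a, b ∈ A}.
K = |A + A| / |A| = 6/3 = 2

Enumerate A + A = {a + b : a, b ∈ A}. With |A| = 3, there are |A|^2 = 9 ordered sum pairs; collecting distinct values, A + A = {-24, 8, 12, 40, 44, 48}, so |A + A| = 6. Thus K = 6/3 = 2. For comparison, the minimum possible |A + A| over all 3-element sets is 2·3 − 1 = 5 (so min K = 5/3), attained only by arithmetic progressions.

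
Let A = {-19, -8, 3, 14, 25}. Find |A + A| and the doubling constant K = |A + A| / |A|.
K = |A + A| / |A| = 9/5

Enumerate A + A = {a + b : a, b ∈ A}. With |A| = 5, there are |A|^2 = 25 ordered sum pairs; collecting distinct values, A + A = {-38, -27, -16, -5, 6, 17, 28, 39, 50}, so |A + A| = 9. Thus K = 9/5. Here |A + A| = 2|A| − 1 = 9, the minimum possible — so K = 9/5 is minimal, which holds iff A is an arithmetic progression.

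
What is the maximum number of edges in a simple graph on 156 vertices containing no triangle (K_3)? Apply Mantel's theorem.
ex(156, K_3) = ⌊156^2/4⌋ = 6084

Mantel (1907): a triangle-free graph on n vertices has at most ⌊n^2/4⌋ edges, with equality for the complete bipartite graph K_{⌊n/2⌋, ⌈n/2⌉}. For n = 156: ⌊156^2/4⌋ = ⌊24336/4⌋ = 6084. The extremal graph is K_{78, 78}, which has 78·78 = 6084 edges.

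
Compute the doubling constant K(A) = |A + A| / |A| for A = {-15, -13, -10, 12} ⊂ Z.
K = |A + A| / |A| = 10/4 = 5/2

Enumerate A + A = {a + b : a, b ∈ A}. With |A| = 4, there are |A|^2 = 16 ordered sum pairs; collecting distinct values, A + A = {-30, -28, -26, -25, -23, -20, -3, -1, 2, 24}, so |A + A| = 10. Thus K = 10/4 = 5/2. For comparison, the minimum possible |A + A| over all 4-element sets is 2·4 − 1 = 7 (so min K = 7/4), attained only by arithmetic progressions.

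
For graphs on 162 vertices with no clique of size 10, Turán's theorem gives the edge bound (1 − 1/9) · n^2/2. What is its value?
Turán density bound = (8/9) · 162^2/2 = 11664

Turán's theorem: ex(n, K_{r+1}) is achieved by the complete r-partite Turán graph T(n, r) with parts as balanced as possible, and is at most (1 − 1/r) · n^2/2. For r = 9, n = 162: the density bound is (8/9) · 26244/2 = 11664. Since 9 ∣ 162, the Turán graph T(162, 9) has parts of equal size 18, and its edge count e(T(162, 9)) = 11664 attains the density bound exactly.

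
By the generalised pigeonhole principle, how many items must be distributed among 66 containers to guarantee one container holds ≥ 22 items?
n = (22 − 1)·66 + 1 = 1387

By the generalised pigeonhole principle, to guarantee some box contains ≥ r objects we need more than (r − 1) · k objects total. Threshold: n = (r − 1) · k + 1. With r = 22 and k = 66: n = 21 · 66 + 1 = 1386 + 1 = 1387. For n = 1386 = 21 · 66, we can put exactly 21 objects in every box, avoiding 22 in any single one — so 1387 is tight.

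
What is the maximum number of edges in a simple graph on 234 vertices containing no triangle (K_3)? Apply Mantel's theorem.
ex(234, K_3) = ⌊234^2/4⌋ = 13689

Mantel (1907): a triangle-free graph on n vertices has at most ⌊n^2/4⌋ edges, with equality for the complete bipartite graph K_{⌊n/2⌋, ⌈n/2⌉}. For n = 234: ⌊234^2/4⌋ = ⌊54756/4⌋ = 13689. The extremal graph is K_{117, 117}, which has 117·117 = 13689 edges.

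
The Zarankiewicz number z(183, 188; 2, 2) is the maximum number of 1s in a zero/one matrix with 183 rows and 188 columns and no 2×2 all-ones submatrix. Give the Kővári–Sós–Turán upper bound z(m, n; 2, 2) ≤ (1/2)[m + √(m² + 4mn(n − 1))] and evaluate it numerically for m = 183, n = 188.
z(183, 188; 2, 2) ≤ (1/2)[183 + √(183² + 4·183·188·187)] = (1/2)[183 + √25767681] = 2629.5938

Kővári–Sós–Turán: let r_1, ..., r_183 be the row sums and z = Σ r_i the total number of 1s. Each pair of columns can share at most one row with both entries 1 (else a 2×2 all-ones block appears), so Σ_i C(r_i, 2) ≤ C(188, 2) = 17578. By convexity Σ_i C(r_i, 2) ≥ 183·C(z/183, 2) = z(z − 183)/(2·183), giving z² − 183z − 183·188·187 ≤ 0 and hence z ≤ (1/2)[183 + √(33489 + 4·6433548)] = (1/2)[183 + √25767681] ≈ (1/2)(183 + 5076.1876) = 2629.5938.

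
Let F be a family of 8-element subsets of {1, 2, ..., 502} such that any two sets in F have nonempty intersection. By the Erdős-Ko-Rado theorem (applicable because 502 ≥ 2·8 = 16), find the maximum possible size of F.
max |F| = C(501, 7) = 1507128721461000

The Erdős-Ko-Rado theorem states: for n ≥ 2k, an intersecting family of k-subsets of an n-element set has size at most C(n − 1, k − 1), with equality for 'star' families {A ⊆ [n] : |A| = k, i ∈ A} (fix an element i). For n = 502, k = 8: C(501, 7) = 1507128721461000.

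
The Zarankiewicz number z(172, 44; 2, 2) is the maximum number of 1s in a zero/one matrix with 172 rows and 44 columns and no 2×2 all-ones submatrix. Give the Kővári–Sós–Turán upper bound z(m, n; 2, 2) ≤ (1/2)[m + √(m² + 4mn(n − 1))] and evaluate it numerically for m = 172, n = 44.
z(172, 44; 2, 2) ≤ (1/2)[172 + √(172² + 4·172·44·43)] = (1/2)[172 + √1331280] = 662.9055

Kővári–Sós–Turán: let r_1, ..., r_172 be the row sums and z = Σ r_i the total number of 1s. Each pair of columns can share at most one row with both entries 1 (else a 2×2 all-ones block appears), so Σ_i C(r_i, 2) ≤ C(44, 2) = 946. By convexity Σ_i C(r_i, 2) ≥ 172·C(z/172, 2) = z(z − 172)/(2·172), giving z² − 172z − 172·44·43 ≤ 0 and hence z ≤ (1/2)[172 + √(29584 + 4·325424)] = (1/2)[172 + √1331280] ≈ (1/2)(172 + 1153.8111) = 662.9055.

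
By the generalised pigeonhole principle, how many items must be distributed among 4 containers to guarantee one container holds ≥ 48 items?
n = (48 − 1)·4 + 1 = 189

By the generalised pigeonhole principle, to guarantee some box contains ≥ r objects we need more than (r − 1) · k objects total. Threshold: n = (r − 1) · k + 1. With r = 48 and k = 4: n = 47 · 4 + 1 = 188 + 1 = 189. For n = 188 = 47 · 4, we can put exactly 47 objects in every box, avoiding 48 in any single one — so 189 is tight.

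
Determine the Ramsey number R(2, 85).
R(2, 85) = 85

R(2, k) = k for all k ≥ 2: in a 2-colouring of K_k, either some edge is red (a red K_2) or all edges are blue (a blue K_k). And K_{84} coloured all-blue has no blue K_85, so R(2, 85) > 84. Hence R(2, 85) = 85.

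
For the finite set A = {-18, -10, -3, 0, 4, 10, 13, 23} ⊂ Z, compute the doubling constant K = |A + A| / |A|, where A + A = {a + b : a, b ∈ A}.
K = |A + A| / |A| = 30/8 = 15/4

Enumerate A + A = {a + b : a, b ∈ A}. With |A| = 8, there are |A|^2 = 64 ordered sum pairs; collecting distinct values, A + A = {-36, -28, -21, -20, -18, -14, -13, -10, -8, -6, -5, -3, 0, 1, 3, 4, 5, 7, 8, 10, 13, 14, 17, 20, 23, 26, 27, 33, 36, 46}, so |A + A| = 30. Thus K = 30/8 = 15/4. For comparison, the minimum possible |A + A| over all 8-element sets is 2·8 − 1 = 15 (so min K = 15/8), attained only by arithmetic progressions.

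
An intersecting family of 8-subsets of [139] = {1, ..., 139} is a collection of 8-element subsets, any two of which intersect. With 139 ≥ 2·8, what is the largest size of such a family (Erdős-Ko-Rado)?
max |F| = C(138, 7) = 162021319416

Erdős-Ko-Rado (1961): when n ≥ 2k, max |F| = C(n−1, k−1). The bound is attained by the star {A : i ∈ A} for any fixed i ∈ [n]. Here C(139−1, 8−1) = C(138, 7) = 162021319416.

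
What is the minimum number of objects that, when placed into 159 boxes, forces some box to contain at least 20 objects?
n = (20 − 1)·159 + 1 = 3022

By the generalised pigeonhole principle, to guarantee some box contains ≥ r objects we need more than (r − 1) · k objects total. Threshold: n = (r − 1) · k + 1. With r = 20 and k = 159: n = 19 · 159 + 1 = 3021 + 1 = 3022. For n = 3021 = 19 · 159, we can put exactly 19 objects in every box, avoiding 20 in any single one — so 3022 is tight.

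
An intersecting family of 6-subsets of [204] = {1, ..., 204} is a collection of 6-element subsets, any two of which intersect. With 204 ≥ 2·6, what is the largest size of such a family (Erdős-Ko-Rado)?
max |F| = C(203, 5) = 2733664990

The Erdős-Ko-Rado theorem states: for n ≥ 2k, an intersecting family of k-subsets of an n-element set has size at most C(n − 1, k − 1), with equality for 'star' families {A ⊆ [n] : |A| = k, i ∈ A} (fix an element i). For n = 204, k = 6: C(203, 5) = 2733664990.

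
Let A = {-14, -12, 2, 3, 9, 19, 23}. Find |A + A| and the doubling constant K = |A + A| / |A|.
K = |A + A| / |A| = 26/7

Enumerate A + A = {a + b : a, b ∈ A}. With |A| = 7, there are |A|^2 = 49 ordered sum pairs; collecting distinct values, A + A = {-28, -26, -24, -12, -11, -10, -9, -5, -3, 4, 5, 6, 7, 9, 11, 12, 18, 21, 22, 25, 26, 28, 32, 38, 42, 46}, so |A + A| = 26. Thus K = 26/7. For comparison, the minimum possible |A + A| over all 7-element sets is 2·7 − 1 = 13 (so min K = 13/7), attained only by arithmetic progressions.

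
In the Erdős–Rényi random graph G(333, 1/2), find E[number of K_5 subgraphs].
E[# K_5] = C(333, 5) · (1/2)^C(5, 2) = 33108454071 / 2^10 ≈ 32332474.678711

For each 5-subset S of vertices (there are C(333, 5) = 33108454071 such S), let X_S = 1 if S induces a K_5 (all C(5, 2) = 10 edges present). Then P(X_S = 1) = (1/2)^10 = 1/1024. By linearity of expectation, E[# K_5] = C(333, 5) · (1/2)^10 = 33108454071 / 1024 ≈ 32332474.678711.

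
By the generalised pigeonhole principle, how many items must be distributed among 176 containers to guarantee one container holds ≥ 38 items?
n = (38 − 1)·176 + 1 = 6513

By the generalised pigeonhole principle, to guarantee some box contains ≥ r objects we need more than (r − 1) · k objects total. Threshold: n = (r − 1) · k + 1. With r = 38 and k = 176: n = 37 · 176 + 1 = 6512 + 1 = 6513. For n = 6512 = 37 · 176, we can put exactly 37 objects in every box, avoiding 38 in any single one — so 6513 is tight.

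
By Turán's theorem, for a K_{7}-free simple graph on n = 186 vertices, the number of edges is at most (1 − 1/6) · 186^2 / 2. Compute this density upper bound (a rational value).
Turán density bound = (5/6) · 186^2/2 = 14415

Turán's theorem: ex(n, K_{r+1}) is achieved by the complete r-partite Turán graph T(n, r) with parts as balanced as possible, and is at most (1 − 1/r) · n^2/2. For r = 6, n = 186: the density bound is (5/6) · 34596/2 = 14415. Since 6 ∣ 186, the Turán graph T(186, 6) has parts of equal size 31, and its edge count e(T(186, 6)) = 14415 attains the density bound exactly.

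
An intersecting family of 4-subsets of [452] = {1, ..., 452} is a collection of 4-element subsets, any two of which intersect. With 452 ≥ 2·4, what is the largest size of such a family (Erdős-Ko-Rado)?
max |F| = C(451, 3) = 15187425

The Erdős-Ko-Rado theorem states: for n ≥ 2k, an intersecting family of k-subsets of an n-element set has size at most C(n − 1, k − 1), with equality for 'star' families {A ⊆ [n] : |A| = k, i ∈ A} (fix an element i). For n = 452, k = 4: C(451, 3) = 15187425.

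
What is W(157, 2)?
W(157, 2) = 157 + 1 = 158

A 2-term AP is any pair of integers, so a monochromatic 2-AP exists iff some colour is used at least twice. With 157 colours, the colouring i ↦ i on {1, ..., 157} uses each colour once, avoiding any monochromatic pair, so W(157, 2) > 157. For {1, ..., 158}, pigeonhole forces two integers of the same colour, which form a monochromatic 2-AP. Hence W(157, 2) = 158.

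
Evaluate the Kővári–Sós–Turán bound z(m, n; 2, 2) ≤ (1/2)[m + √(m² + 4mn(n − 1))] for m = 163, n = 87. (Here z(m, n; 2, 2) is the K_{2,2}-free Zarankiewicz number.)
z(163, 87; 2, 2) ≤ (1/2)[163 + √(163² + 4·163·87·86)] = (1/2)[163 + √4904833] = 1188.8429

Kővári–Sós–Turán: let r_1, ..., r_163 be the row sums and z = Σ r_i the total number of 1s. Each pair of columns can share at most one row with both entries 1 (else a 2×2 all-ones block appears), so Σ_i C(r_i, 2) ≤ C(87, 2) = 3741. By convexity Σ_i C(r_i, 2) ≥ 163·C(z/163, 2) = z(z − 163)/(2·163), giving z² − 163z − 163·87·86 ≤ 0 and hence z ≤ (1/2)[163 + √(26569 + 4·1219566)] = (1/2)[163 + √4904833] ≈ (1/2)(163 + 2214.6858) = 1188.8429.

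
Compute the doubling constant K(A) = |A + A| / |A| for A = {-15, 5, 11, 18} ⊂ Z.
K = |A + A| / |A| = 10/4 = 5/2

Enumerate A + A = {a + b : a, b ∈ A}. With |A| = 4, there are |A|^2 = 16 ordered sum pairs; collecting distinct values, A + A = {-30, -10, -4, 3, 10, 16, 22, 23, 29, 36}, so |A + A| = 10. Thus K = 10/4 = 5/2. For comparison, the minimum possible |A + A| over all 4-element sets is 2·4 − 1 = 7 (so min K = 7/4), attained only by arithmetic progressions.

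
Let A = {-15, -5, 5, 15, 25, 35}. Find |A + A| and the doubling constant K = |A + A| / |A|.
K = |A + A| / |A| = 11/6

Enumerate A + A = {a + b : a, b ∈ A}. With |A| = 6, there are |A|^2 = 36 ordered sum pairs; collecting distinct values, A + A = {-30, -20, -10, 0, 10, 20, 30, 40, 50, 60, 70}, so |A + A| = 11. Thus K = 11/6. Here |A + A| = 2|A| − 1 = 11, the minimum possible — so K = 11/6 is minimal, which holds iff A is an arithmetic progression.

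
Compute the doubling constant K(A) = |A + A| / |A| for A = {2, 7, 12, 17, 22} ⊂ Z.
K = |A + A| / |A| = 9/5

Enumerate A + A = {a + b : a, b ∈ A}. With |A| = 5, there are |A|^2 = 25 ordered sum pairs; collecting distinct values, A + A = {4, 9, 14, 19, 24, 29, 34, 39, 44}, so |A + A| = 9. Thus K = 9/5. Here |A + A| = 2|A| − 1 = 9, the minimum possible — so K = 9/5 is minimal, which holds iff A is an arithmetic progression.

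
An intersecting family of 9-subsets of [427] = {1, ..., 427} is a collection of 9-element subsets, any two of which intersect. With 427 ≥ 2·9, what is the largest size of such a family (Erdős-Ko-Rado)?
max |F| = C(426, 8) = 25179209413738425

The Erdős-Ko-Rado theorem states: for n ≥ 2k, an intersecting family of k-subsets of an n-element set has size at most C(n − 1, k − 1), with equality for 'star' families {A ⊆ [n] : |A| = k, i ∈ A} (fix an element i). For n = 427, k = 9: C(426, 8) = 25179209413738425.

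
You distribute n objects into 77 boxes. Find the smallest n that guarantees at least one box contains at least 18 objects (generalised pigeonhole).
n = (18 − 1)·77 + 1 = 1310

By the generalised pigeonhole principle, to guarantee some box contains ≥ r objects we need more than (r − 1) · k objects total. Threshold: n = (r − 1) · k + 1. With r = 18 and k = 77: n = 17 · 77 + 1 = 1309 + 1 = 1310. For n = 1309 = 17 · 77, we can put exactly 17 objects in every box, avoiding 18 in any single one — so 1310 is tight.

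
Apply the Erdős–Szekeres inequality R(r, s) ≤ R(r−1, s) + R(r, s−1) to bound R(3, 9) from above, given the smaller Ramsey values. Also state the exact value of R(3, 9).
R(3, 9) ≤ R(2, 9) + R(3, 8) = 9 + 28 = 37; exact value R(3, 9) = 36.

The Erdős–Szekeres recurrence R(r, s) ≤ R(r−1, s) + R(r, s−1) applied to (r, s) = (3, 9) gives
  R(3, 9) ≤ R(2, 9) + R(3, 8) = 9 + 28 = 37.
(Recall R(2, k) = k and R is symmetric.) The recurrence is not tight here (it gives 37, but the exact value is R(3, 9) = 36); the tight upper bound requires a sharper argument than the simple recurrence, combined with a lower-bound construction on K_{35}.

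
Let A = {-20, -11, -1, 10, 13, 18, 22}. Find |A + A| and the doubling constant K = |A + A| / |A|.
K = |A + A| / |A| = 26/7

Enumerate A + A = {a + b : a, b ∈ A}. With |A| = 7, there are |A|^2 = 49 ordered sum pairs; collecting distinct values, A + A = {-40, -31, -22, -21, -12, -10, -7, -2, -1, 2, 7, 9, 11, 12, 17, 20, 21, 23, 26, 28, 31, 32, 35, 36, 40, 44}, so |A + A| = 26. Thus K = 26/7. For comparison, the minimum possible |A + A| over all 7-element sets is 2·7 − 1 = 13 (so min K = 13/7), attained only by arithmetic progressions.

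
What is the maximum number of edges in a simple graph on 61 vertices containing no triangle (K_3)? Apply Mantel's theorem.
ex(61, K_3) = ⌊61^2/4⌋ = 930

Mantel (1907): a triangle-free graph on n vertices has at most ⌊n^2/4⌋ edges, with equality for the complete bipartite graph K_{⌊n/2⌋, ⌈n/2⌉}. For n = 61: ⌊61^2/4⌋ = ⌊3721/4⌋ = 930. The extremal graph is K_{30, 31}, which has 30·31 = 930 edges.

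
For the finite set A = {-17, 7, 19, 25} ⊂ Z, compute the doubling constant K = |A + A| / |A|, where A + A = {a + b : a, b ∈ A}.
K = |A + A| / |A| = 10/4 = 5/2

Enumerate A + A = {a + b : a, b ∈ A}. With |A| = 4, there are |A|^2 = 16 ordered sum pairs; collecting distinct values, A + A = {-34, -10, 2, 8, 14, 26, 32, 38, 44, 50}, so |A + A| = 10. Thus K = 10/4 = 5/2. For comparison, the minimum possible |A + A| over all 4-element sets is 2·4 − 1 = 7 (so min K = 7/4), attained only by arithmetic progressions.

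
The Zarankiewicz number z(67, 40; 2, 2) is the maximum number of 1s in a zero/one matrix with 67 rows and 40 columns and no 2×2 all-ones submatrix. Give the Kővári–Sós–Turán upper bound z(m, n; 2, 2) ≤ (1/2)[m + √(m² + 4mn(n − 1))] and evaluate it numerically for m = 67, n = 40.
z(67, 40; 2, 2) ≤ (1/2)[67 + √(67² + 4·67·40·39)] = (1/2)[67 + √422569] = 358.5265

Kővári–Sós–Turán: let r_1, ..., r_67 be the row sums and z = Σ r_i the total number of 1s. Each pair of columns can share at most one row with both entries 1 (else a 2×2 all-ones block appears), so Σ_i C(r_i, 2) ≤ C(40, 2) = 780. By convexity Σ_i C(r_i, 2) ≥ 67·C(z/67, 2) = z(z − 67)/(2·67), giving z² − 67z − 67·40·39 ≤ 0 and hence z ≤ (1/2)[67 + √(4489 + 4·104520)] = (1/2)[67 + √422569] ≈ (1/2)(67 + 650.0531) = 358.5265.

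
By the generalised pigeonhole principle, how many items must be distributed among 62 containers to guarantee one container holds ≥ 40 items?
n = (40 − 1)·62 + 1 = 2419

By the generalised pigeonhole principle, to guarantee some box contains ≥ r objects we need more than (r − 1) · k objects total. Threshold: n = (r − 1) · k + 1. With r = 40 and k = 62: n = 39 · 62 + 1 = 2418 + 1 = 2419. For n = 2418 = 39 · 62, we can put exactly 39 objects in every box, avoiding 40 in any single one — so 2419 is tight.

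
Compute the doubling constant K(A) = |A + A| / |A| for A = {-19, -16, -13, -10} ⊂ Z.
K = |A + A| / |A| = 7/4

Enumerate A + A = {a + b : a, b ∈ A}. With |A| = 4, there are |A|^2 = 16 ordered sum pairs; collecting distinct values, A + A = {-38, -35, -32, -29, -26, -23, -20}, so |A + A| = 7. Thus K = 7/4. Here |A + A| = 2|A| − 1 = 7, the minimum possible — so K = 7/4 is minimal, which holds iff A is an arithmetic progression.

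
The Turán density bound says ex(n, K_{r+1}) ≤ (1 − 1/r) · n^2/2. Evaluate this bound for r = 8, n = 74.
Turán density bound = (7/8) · 74^2/2 = 9583/4 ≈ 2395.75

Turán's theorem: ex(n, K_{r+1}) is achieved by the complete r-partite Turán graph T(n, r) with parts as balanced as possible, and is at most (1 − 1/r) · n^2/2. For r = 8, n = 74: the density bound is (7/8) · 5476/2 = 9583/4 ≈ 2395.75. The integer-valued extremum is e(T(74, 8)) = 2395, which is strictly less than the density bound 9583/4 since 8 ∤ 74 (the parts of T(74, 8) cannot all be equal).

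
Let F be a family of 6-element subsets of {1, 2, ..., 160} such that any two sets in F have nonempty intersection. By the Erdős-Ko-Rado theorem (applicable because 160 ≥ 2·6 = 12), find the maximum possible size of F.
max |F| = C(159, 5) = 794747031

Erdős-Ko-Rado (1961): when n ≥ 2k, max |F| = C(n−1, k−1). The bound is attained by the star {A : i ∈ A} for any fixed i ∈ [n]. Here C(160−1, 6−1) = C(159, 5) = 794747031.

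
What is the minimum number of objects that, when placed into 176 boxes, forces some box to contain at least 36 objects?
n = (36 − 1)·176 + 1 = 6161

By the generalised pigeonhole principle, to guarantee some box contains ≥ r objects we need more than (r − 1) · k objects total. Threshold: n = (r − 1) · k + 1. With r = 36 and k = 176: n = 35 · 176 + 1 = 6160 + 1 = 6161. For n = 6160 = 35 · 176, we can put exactly 35 objects in every box, avoiding 36 in any single one — so 6161 is tight.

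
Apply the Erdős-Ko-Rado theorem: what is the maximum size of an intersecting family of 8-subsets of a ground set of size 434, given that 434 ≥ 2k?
max |F| = C(433, 7) = 539281806179688

The Erdős-Ko-Rado theorem states: for n ≥ 2k, an intersecting family of k-subsets of an n-element set has size at most C(n − 1, k − 1), with equality for 'star' families {A ⊆ [n] : |A| = k, i ∈ A} (fix an element i). For n = 434, k = 8: C(433, 7) = 539281806179688.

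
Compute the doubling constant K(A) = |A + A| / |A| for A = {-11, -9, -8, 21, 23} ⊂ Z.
K = |A + A| / |A| = 14/5

Enumerate A + A = {a + b : a, b ∈ A}. With |A| = 5, there are |A|^2 = 25 ordered sum pairs; collecting distinct values, A + A = {-22, -20, -19, -18, -17, -16, 10, 12, 13, 14, 15, 42, 44, 46}, so |A + A| = 14. Thus K = 14/5. For comparison, the minimum possible |A + A| over all 5-element sets is 2·5 − 1 = 9 (so min K = 9/5), attained only by arithmetic progressions.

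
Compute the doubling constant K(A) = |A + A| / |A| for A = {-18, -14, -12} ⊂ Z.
K = |A + A| / |A| = 6/3 = 2

Enumerate A + A = {a + b : a, b ∈ A}. With |A| = 3, there are |A|^2 = 9 ordered sum pairs; collecting distinct values, A + A = {-36, -32, -30, -28, -26, -24}, so |A + A| = 6. Thus K = 6/3 = 2. For comparison, the minimum possible |A + A| over all 3-element sets is 2·3 − 1 = 5 (so min K = 5/3), attained only by arithmetic progressions.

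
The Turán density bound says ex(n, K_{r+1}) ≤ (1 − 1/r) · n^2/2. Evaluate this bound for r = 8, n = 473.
Turán density bound = (7/8) · 473^2/2 = 1566103/16 ≈ 97881.4375

Turán's theorem: ex(n, K_{r+1}) is achieved by the complete r-partite Turán graph T(n, r) with parts as balanced as possible, and is at most (1 − 1/r) · n^2/2. For r = 8, n = 473: the density bound is (7/8) · 223729/2 = 1566103/16 ≈ 97881.4375. The integer-valued extremum is e(T(473, 8)) = 97881, which is strictly less than the density bound 1566103/16 since 8 ∤ 473 (the parts of T(473, 8) cannot all be equal).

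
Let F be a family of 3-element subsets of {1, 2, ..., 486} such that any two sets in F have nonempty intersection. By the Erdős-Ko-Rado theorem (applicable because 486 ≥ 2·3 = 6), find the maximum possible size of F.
max |F| = C(485, 2) = 117370

Erdős-Ko-Rado (1961): when n ≥ 2k, max |F| = C(n−1, k−1). The bound is attained by the star {A : i ∈ A} for any fixed i ∈ [n]. Here C(486−1, 3−1) = C(485, 2) = 117370.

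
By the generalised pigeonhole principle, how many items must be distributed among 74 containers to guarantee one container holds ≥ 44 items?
n = (44 − 1)·74 + 1 = 3183

By the generalised pigeonhole principle, to guarantee some box contains ≥ r objects we need more than (r − 1) · k objects total. Threshold: n = (r − 1) · k + 1. With r = 44 and k = 74: n = 43 · 74 + 1 = 3182 + 1 = 3183. For n = 3182 = 43 · 74, we can put exactly 43 objects in every box, avoiding 44 in any single one — so 3183 is tight.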